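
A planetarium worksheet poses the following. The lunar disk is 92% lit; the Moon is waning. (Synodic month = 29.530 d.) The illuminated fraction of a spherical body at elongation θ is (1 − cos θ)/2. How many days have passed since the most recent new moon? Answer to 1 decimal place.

17.5 days

cos θ = 1 − 2f = -0.840, giving a principal value of 147.1°.
A waning Moon lies in 180°–360°, so θ = 360° − 147.1° = 212.9°.
That fraction of the synodic month is 212.9/360 × 29.530 d ≈ 17.46 d.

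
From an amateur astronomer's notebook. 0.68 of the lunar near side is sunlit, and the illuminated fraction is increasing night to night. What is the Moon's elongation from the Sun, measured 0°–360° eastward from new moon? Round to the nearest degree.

111°

From f = (1 − cos θ)/2: cos θ = 1 − 2×0.68 = -0.360; arccos → 111.1°.
Before full moon the principal value applies: θ = 111.1°.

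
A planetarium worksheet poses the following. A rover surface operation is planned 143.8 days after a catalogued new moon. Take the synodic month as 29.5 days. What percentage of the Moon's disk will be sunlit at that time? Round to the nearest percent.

143.8 d spans 4 complete synodic months (4 × 29.5 = 118.00 d) plus 25.80 d.
Phase angle: θ = 360°·(25.80 d)/(29.5 d) = 314.8°.
With cos θ = 0.705, the lit fraction is (1 − 0.705)/2 ≈ 0.147, so 15%.

15%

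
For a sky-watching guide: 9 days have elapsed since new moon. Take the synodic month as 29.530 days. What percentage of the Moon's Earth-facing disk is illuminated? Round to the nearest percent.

67%

The Moon has covered 9/29.530 of its cycle, so θ ≈ 360° × 9/29.530 = 109.7°.
With cos θ = (-0.337), the lit fraction is (1 − (-0.337))/2 ≈ 0.669, so 67%.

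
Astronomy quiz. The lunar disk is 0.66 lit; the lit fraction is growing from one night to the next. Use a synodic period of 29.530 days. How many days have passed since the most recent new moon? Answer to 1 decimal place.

Invert f = (1 − cos θ)/2 to get cos θ = 1 − 2(0.66) = -0.320, hence θ₀ = arccos -0.320 = 108.7°.
Waxing ⇒ before full, so θ = 108.7°.
At 360°/29.530 d per day, 108.7° corresponds to 8.91 days.

8.9 days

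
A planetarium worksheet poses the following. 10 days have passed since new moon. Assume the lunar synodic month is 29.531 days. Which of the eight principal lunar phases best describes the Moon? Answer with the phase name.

θ ≈ 360° × 10/29.531 = 122°, which falls in the waxing gibbous sector.

waxing gibbous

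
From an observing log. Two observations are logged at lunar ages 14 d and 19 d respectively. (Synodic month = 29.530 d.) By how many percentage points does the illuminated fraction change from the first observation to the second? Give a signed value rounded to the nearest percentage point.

-18 pp

First observation: θ = 360°·14/29.530 = 170.7°, so f = 0.993.
Second observation: θ = 231.6°, f = 0.810.
Δf = 0.810 − 0.993 = -0.183, i.e. -18 pp.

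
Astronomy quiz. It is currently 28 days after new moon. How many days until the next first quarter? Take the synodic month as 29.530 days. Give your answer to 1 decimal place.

First quarter is 0.25 of the way through the cycle: age 0.25 × 29.530 = 7.383 d.
Already past this cycle's first quarter; the next is at 7.383 + 29.530 = 36.913 d, so 36.913 − 28 = 8.913 days.

8.9 days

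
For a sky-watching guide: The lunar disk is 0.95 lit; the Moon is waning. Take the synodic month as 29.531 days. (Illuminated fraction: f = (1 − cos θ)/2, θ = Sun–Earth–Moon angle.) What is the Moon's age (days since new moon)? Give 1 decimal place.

From f = (1 − cos θ)/2: cos θ = 1 − 2×0.95 = -0.900; arccos → 154.2°.
A waning Moon lies in 180°–360°, so θ = 360° − 154.2° = 205.8°.
Age = 29.531 × 205.8°/360° ≈ 16.89 days.

16.9 days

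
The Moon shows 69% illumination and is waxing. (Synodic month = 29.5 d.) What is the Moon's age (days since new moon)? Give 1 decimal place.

9.2 days

Invert f = (1 − cos θ)/2 to get cos θ = 1 − 2(0.69) = -0.380, hence θ₀ = arccos -0.380 = 112.3°.
Before full moon the principal value applies: θ = 112.3°.
That fraction of the synodic month is 112.3/360 × 29.5 d ≈ 9.21 d.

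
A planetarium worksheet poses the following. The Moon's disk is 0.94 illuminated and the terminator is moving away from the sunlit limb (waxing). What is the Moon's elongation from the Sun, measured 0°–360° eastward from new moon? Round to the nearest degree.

cos θ = 1 − 2f = -0.880, giving a principal value of 151.6°.
The Moon is waxing (0°–180°), so θ = 151.6° directly.

152°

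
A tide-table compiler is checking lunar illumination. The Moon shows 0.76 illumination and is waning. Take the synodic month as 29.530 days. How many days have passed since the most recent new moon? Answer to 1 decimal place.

Invert f = (1 − cos θ)/2 to get cos θ = 1 − 2(0.76) = -0.520, hence θ₀ = arccos -0.520 = 121.3°.
A waning Moon lies in 180°–360°, so θ = 360° − 121.3° = 238.7°.
At 360°/29.530 d per day, 238.7° corresponds to 19.58 days.

19.6 days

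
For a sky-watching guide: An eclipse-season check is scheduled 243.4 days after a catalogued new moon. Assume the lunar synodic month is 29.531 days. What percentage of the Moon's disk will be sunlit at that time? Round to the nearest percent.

48%

243.4 d spans 8 complete synodic months (8 × 29.531 = 236.25 d) plus 7.15 d.
The Moon has covered 7.15/29.531 of its cycle, so θ ≈ 360° × 7.15/29.531 = 87.2°.
cos 87.2° = 0.049, so f = (1 − 0.049)/2 = 0.475, so 48%.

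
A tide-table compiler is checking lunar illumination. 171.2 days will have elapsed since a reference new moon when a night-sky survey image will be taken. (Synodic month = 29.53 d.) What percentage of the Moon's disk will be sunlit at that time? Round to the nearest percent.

35%

171.2 d spans 5 complete synodic months (5 × 29.53 = 147.65 d) plus 23.55 d.
The Moon has covered 23.55/29.53 of its cycle, so θ ≈ 360° × 23.55/29.53 = 287.1°.
With cos θ = 0.294, the lit fraction is (1 − 0.294)/2 ≈ 0.353, so 35%.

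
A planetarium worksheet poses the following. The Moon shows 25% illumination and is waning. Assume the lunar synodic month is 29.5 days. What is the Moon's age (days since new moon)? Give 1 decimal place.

24.6 days

cos θ = 1 − 2f = 0.500, giving a principal value of 60.0°.
Waning ⇒ past full, so θ = 360° − 60.0° = 300.0°.
That fraction of the synodic month is 300.0/360 × 29.5 d ≈ 24.58 d.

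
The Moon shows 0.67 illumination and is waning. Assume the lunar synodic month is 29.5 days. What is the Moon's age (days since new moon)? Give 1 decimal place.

20.5 days

Invert f = (1 − cos θ)/2 to get cos θ = 1 − 2(0.67) = -0.340, hence θ₀ = arccos -0.340 = 109.9°.
Waning ⇒ past full, so θ = 360° − 109.9° = 250.1°.
Age = 29.5 × 250.1°/360° ≈ 20.50 days.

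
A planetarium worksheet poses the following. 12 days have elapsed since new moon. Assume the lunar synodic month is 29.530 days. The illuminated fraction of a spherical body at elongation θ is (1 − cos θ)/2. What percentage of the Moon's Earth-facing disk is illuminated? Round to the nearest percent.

92%

Elongation θ = 360° × 12/29.530 ≈ 146.3°.
With cos θ = (-0.832), the lit fraction is (1 − (-0.832))/2 ≈ 0.916, so 92%.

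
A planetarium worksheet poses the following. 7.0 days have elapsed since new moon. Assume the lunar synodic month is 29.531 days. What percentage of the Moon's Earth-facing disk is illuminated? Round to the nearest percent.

The Moon has covered 7.0/29.531 of its cycle, so θ ≈ 360° × 7.0/29.531 = 85.3°.
Illuminated fraction = (1 − cos 85.3°)/2 = (1 − 0.081)/2 ≈ 0.459, so 46%.

46%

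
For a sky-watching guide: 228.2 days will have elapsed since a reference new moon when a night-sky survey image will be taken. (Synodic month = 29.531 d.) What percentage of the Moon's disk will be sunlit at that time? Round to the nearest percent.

228.2/29.531 = 7.727 lunations, so 7 complete cycles and 21.48 d into the next.
Elongation θ = 360° × 21.48/29.531 ≈ 261.9°.
cos 261.9° = (-0.141), so f = (1 − (-0.141))/2 = 0.571, so 57%.

57%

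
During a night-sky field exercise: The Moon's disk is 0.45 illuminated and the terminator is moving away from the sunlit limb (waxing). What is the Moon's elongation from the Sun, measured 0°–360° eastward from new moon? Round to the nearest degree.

From f = (1 − cos θ)/2: cos θ = 1 − 2×0.45 = 0.100; arccos → 84.3°.
The Moon is waxing (0°–180°), so θ = 84.3° directly.

84°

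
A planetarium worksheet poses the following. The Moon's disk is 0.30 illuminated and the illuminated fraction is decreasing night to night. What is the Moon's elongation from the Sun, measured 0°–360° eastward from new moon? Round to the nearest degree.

cos θ = 1 − 2f = 0.400, giving a principal value of 66.4°.
A waning Moon lies in 180°–360°, so θ = 360° − 66.4° = 293.6°.

294°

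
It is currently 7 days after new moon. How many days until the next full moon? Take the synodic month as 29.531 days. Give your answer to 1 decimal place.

Full moon is 0.5 of the way through the cycle: age 0.5 × 29.531 = 14.765 d.
That is 14.765 − 7 = 7.765 days ahead.

7.8 days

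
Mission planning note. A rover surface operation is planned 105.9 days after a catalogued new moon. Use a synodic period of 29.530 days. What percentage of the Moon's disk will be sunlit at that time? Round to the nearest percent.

105.9/29.530 = 3.586 lunations, so 3 complete cycles and 17.31 d into the next.
Elongation θ = 360° × 17.31/29.530 ≈ 211.0°.
With cos θ = (-0.857), the lit fraction is (1 − (-0.857))/2 ≈ 0.928, so 93%.

93%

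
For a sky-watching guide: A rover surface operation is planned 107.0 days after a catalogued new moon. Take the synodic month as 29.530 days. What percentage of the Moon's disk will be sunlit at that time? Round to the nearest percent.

86%

Reduce mod P: 107.0 − 3×29.530 = 18.41 d into the current lunation.
Phase angle: θ = 360°·(18.41 d)/(29.530 d) = 224.4°.
cos 224.4° = (-0.714), so f = (1 − (-0.714))/2 = 0.857, so 86%.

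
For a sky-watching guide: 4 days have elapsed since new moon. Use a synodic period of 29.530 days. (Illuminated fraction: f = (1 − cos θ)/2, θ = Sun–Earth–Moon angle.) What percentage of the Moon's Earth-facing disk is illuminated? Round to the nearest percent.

The Moon has covered 4/29.530 of its cycle, so θ ≈ 360° × 4/29.530 = 48.8°.
cos 48.8° = 0.659, so f = (1 − 0.659)/2 = 0.170, so 17%.

17%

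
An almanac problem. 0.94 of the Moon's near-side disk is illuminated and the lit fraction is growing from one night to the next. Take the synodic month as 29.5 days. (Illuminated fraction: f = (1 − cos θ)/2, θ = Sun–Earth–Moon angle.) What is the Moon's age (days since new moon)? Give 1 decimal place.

From f = (1 − cos θ)/2: cos θ = 1 − 2×0.94 = -0.880; arccos → 151.6°.
The Moon is waxing (0°–180°), so θ = 151.6° directly.
Age = 29.5 × 151.6°/360° ≈ 12.43 days.

12.4 days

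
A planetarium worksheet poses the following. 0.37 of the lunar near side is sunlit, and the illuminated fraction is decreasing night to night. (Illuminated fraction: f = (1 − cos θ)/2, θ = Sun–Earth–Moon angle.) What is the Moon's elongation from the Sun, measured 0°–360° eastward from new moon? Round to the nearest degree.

From f = (1 − cos θ)/2: cos θ = 1 − 2×0.37 = 0.260; arccos → 74.9°.
Waning ⇒ past full, so θ = 360° − 74.9° = 285.1°.

285°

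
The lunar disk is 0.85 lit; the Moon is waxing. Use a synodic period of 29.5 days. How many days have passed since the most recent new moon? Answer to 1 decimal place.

11.0 days

Invert f = (1 − cos θ)/2 to get cos θ = 1 − 2(0.85) = -0.700, hence θ₀ = arccos -0.700 = 134.4°.
Before full moon the principal value applies: θ = 134.4°.
That fraction of the synodic month is 134.4/360 × 29.5 d ≈ 11.02 d.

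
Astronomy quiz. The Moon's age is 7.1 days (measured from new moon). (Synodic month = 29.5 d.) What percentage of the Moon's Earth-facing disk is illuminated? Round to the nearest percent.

47%

Elongation θ = 360° × 7.1/29.5 ≈ 86.6°.
Illuminated fraction = (1 − cos 86.6°)/2 = (1 − 0.059)/2 ≈ 0.471, so 47%.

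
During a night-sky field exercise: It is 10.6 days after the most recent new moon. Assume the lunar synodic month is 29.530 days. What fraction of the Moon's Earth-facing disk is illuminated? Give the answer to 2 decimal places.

0.82

The Moon has covered 10.6/29.530 of its cycle, so θ ≈ 360° × 10.6/29.530 = 129.2°.
cos 129.2° = (-0.632), so f = (1 − (-0.632))/2 = 0.816.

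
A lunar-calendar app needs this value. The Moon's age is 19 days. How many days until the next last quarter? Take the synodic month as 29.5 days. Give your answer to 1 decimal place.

Last quarter is 0.75 of the way through the cycle: age 0.75 × 29.5 = 22.125 d.
That is 22.125 − 19 = 3.125 days ahead.

3.1 days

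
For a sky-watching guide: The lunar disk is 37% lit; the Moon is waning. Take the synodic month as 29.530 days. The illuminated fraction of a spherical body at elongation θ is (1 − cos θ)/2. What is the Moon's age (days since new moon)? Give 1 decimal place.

From f = (1 − cos θ)/2: cos θ = 1 − 2×0.37 = 0.260; arccos → 74.9°.
Waning ⇒ past full, so θ = 360° − 74.9° = 285.1°.
At 360°/29.530 d per day, 285.1° corresponds to 23.38 days.

23.4 days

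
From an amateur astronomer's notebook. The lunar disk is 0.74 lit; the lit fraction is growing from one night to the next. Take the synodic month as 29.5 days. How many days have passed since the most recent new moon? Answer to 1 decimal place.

Invert f = (1 − cos θ)/2 to get cos θ = 1 − 2(0.74) = -0.480, hence θ₀ = arccos -0.480 = 118.7°.
Waxing ⇒ before full, so θ = 118.7°.
Age = 29.5 × 118.7°/360° ≈ 9.73 days.

9.7 days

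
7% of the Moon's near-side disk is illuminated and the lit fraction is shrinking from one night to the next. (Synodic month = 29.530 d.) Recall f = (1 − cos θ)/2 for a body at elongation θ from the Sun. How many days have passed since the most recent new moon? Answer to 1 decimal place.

From f = (1 − cos θ)/2: cos θ = 1 − 2×0.07 = 0.860; arccos → 30.7°.
Since the Moon is past full (waning), take the reflex angle: θ = 360° − 30.7° = 329.3°.
That fraction of the synodic month is 329.3/360 × 29.530 d ≈ 27.01 d.

27.0 days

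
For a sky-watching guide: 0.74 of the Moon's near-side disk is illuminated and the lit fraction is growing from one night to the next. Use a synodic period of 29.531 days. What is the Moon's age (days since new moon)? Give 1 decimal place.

Invert f = (1 − cos θ)/2 to get cos θ = 1 − 2(0.74) = -0.480, hence θ₀ = arccos -0.480 = 118.7°.
Waxing ⇒ before full, so θ = 118.7°.
Age = 29.531 × 118.7°/360° ≈ 9.74 days.

9.7 days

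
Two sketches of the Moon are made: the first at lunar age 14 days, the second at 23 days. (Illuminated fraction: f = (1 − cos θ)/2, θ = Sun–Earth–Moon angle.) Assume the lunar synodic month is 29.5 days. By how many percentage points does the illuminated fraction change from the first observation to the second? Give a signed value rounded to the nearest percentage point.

-59 percentage points

θ₁ = 360° × 14/29.5 = 170.8°, f₁ = (1 − cos θ₁)/2 = 0.994.
θ₂ = 360° × 23/29.5 = 280.7°, f₂ = (1 − cos θ₂)/2 = 0.407.
Change = f₂ − f₁ = -0.586 → -59 percentage points.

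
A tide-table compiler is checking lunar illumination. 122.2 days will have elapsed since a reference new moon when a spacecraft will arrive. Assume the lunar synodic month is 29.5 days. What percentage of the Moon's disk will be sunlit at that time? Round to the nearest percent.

19%

122.2 d spans 4 complete synodic months (4 × 29.5 = 118.00 d) plus 4.20 d.
The Moon has covered 4.20/29.5 of its cycle, so θ ≈ 360° × 4.20/29.5 = 51.3°.
cos 51.3° = 0.626, so f = (1 − 0.626)/2 = 0.187, so 19%.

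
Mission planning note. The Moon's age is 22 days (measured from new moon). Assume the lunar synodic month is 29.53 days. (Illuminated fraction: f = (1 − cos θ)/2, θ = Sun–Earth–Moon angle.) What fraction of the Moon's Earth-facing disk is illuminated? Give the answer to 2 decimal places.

Elongation θ = 360° × 22/29.53 ≈ 268.2°.
Illuminated fraction = (1 − cos 268.2°)/2 = (1 − (-0.031))/2 ≈ 0.516.

0.52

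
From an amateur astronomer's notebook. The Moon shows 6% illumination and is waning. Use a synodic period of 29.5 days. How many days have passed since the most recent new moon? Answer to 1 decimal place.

From f = (1 − cos θ)/2: cos θ = 1 − 2×0.06 = 0.880; arccos → 28.4°.
Waning ⇒ past full, so θ = 360° − 28.4° = 331.6°.
That fraction of the synodic month is 331.6/360 × 29.5 d ≈ 27.18 d.

27.2 days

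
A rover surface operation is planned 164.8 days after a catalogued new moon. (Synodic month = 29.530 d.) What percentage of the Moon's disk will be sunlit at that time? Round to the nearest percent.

164.8/29.530 = 5.581 lunations, so 5 complete cycles and 17.15 d into the next.
Elongation θ = 360° × 17.15/29.530 ≈ 209.1°.
cos 209.1° = (-0.874), so f = (1 − (-0.874))/2 = 0.937, so 94%.

94%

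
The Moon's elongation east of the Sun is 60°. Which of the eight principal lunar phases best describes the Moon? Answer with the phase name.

waxing crescent

60° lies in the waxing crescent sector of the 8-phase cycle.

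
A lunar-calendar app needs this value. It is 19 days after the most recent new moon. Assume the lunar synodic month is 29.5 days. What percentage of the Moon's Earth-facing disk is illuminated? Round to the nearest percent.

81%

Phase angle: θ = 360°·(19 d)/(29.5 d) = 231.9°.
With cos θ = (-0.618), the lit fraction is (1 − (-0.618))/2 ≈ 0.809, so 81%.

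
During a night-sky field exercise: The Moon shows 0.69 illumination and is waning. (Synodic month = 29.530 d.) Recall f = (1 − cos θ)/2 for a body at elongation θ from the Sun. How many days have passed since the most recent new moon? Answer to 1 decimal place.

cos θ = 1 − 2f = -0.380, giving a principal value of 112.3°.
Waning ⇒ past full, so θ = 360° − 112.3° = 247.7°.
At 360°/29.530 d per day, 247.7° corresponds to 20.32 days.

20.3 days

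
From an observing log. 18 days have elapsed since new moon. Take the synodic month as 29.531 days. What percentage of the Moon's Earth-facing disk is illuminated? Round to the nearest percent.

Elongation θ = 360° × 18/29.531 ≈ 219.4°.
cos 219.4° = (-0.772), so f = (1 − (-0.772))/2 = 0.886, so 89%.

89%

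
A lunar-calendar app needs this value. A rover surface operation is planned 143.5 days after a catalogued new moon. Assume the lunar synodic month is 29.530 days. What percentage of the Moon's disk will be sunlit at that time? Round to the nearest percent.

143.5 d spans 4 complete synodic months (4 × 29.530 = 118.12 d) plus 25.38 d.
Elongation θ = 360° × 25.38/29.530 ≈ 309.4°.
cos 309.4° = 0.635, so f = (1 − 0.635)/2 = 0.183, so 18%.

18%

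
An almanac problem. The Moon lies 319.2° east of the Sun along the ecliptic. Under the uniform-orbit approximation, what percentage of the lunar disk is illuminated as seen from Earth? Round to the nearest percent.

cos 319.2° = 0.757, so f = (1 − 0.757)/2 = 0.122, i.e. 12%.

12%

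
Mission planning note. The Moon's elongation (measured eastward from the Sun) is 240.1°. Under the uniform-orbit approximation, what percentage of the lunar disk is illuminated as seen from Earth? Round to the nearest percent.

f = (1 − cos 240.1°)/2 = (1 − (-0.498))/2 ≈ 0.749, i.e. 75%.

75%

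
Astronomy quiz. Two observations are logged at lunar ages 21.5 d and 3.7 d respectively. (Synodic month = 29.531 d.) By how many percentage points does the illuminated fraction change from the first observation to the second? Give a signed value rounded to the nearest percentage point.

First observation: θ = 360°·21.5/29.531 = 262.1°, so f = 0.569.
Second observation: θ = 45.1°, f = 0.147.
Δf = 0.147 − 0.569 = -0.422, i.e. -42 pp.

-42 pp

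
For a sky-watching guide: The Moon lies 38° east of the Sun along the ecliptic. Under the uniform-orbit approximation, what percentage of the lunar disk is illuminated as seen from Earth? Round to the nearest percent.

11%

Half-versine of 38°: (1 − 0.788)/2 = 0.106, i.e. 11%.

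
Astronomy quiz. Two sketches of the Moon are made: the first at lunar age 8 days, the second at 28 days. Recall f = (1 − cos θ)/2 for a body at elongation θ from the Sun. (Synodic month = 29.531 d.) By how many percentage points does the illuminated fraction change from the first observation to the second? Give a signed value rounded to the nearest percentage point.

-54 pp

First observation: θ = 360°·8/29.531 = 97.5°, so f = 0.565.
Second observation: θ = 341.3°, f = 0.026.
Δf = 0.026 − 0.565 = -0.539, i.e. -54 pp.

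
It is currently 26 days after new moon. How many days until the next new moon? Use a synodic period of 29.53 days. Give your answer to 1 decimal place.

One full lunation from the last new moon is 29.53 d; remaining = 29.53 − 26 = 3.530 d.

3.5 days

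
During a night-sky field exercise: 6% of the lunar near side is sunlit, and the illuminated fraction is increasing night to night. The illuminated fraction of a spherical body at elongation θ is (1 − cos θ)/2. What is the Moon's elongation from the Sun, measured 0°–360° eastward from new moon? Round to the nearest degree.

From f = (1 − cos θ)/2: cos θ = 1 − 2×0.06 = 0.880; arccos → 28.4°.
The Moon is waxing (0°–180°), so θ = 28.4° directly.

28°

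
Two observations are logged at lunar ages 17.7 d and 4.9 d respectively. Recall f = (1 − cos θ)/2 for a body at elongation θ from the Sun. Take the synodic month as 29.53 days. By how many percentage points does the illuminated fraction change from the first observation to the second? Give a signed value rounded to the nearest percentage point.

θ₁ = 360° × 17.7/29.53 = 215.8°, f₁ = (1 − cos θ₁)/2 = 0.906.
θ₂ = 360° × 4.9/29.53 = 59.7°, f₂ = (1 − cos θ₂)/2 = 0.248.
Change = f₂ − f₁ = -0.658 → -66 percentage points.

-66 pp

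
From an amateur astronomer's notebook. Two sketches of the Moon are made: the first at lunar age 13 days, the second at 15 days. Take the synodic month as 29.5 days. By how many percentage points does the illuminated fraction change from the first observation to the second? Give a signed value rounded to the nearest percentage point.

First observation: θ = 360°·13/29.5 = 158.6°, so f = 0.966.
Second observation: θ = 183.1°, f = 0.999.
Δf = 0.999 − 0.966 = +0.034, i.e. +3 pp.

+3 percentage points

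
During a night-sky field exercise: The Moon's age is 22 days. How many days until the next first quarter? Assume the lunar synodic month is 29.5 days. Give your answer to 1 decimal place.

First quarter occurs at elongation 90°, i.e. at age 29.5 × 90/360 = 7.375 d.
Already past this cycle's first quarter; the next is at 7.375 + 29.5 = 36.875 d, so 36.875 − 22 = 14.875 days.

14.9 days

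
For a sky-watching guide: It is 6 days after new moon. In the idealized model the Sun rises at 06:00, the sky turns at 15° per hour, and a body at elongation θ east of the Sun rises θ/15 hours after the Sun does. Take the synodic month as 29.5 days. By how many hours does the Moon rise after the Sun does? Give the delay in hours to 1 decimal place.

Phase angle: θ = 360°·(6 d)/(29.5 d) = 73.2°.
Delay after the Sun = 73.2° / (15°/h) ≈ 4.88 h.
So the Moon rises 4.88 h after the Sun.

4.9 h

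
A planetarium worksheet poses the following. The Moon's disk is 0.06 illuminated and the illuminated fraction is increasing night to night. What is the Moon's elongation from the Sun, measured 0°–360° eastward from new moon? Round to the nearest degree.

28°

Invert f = (1 − cos θ)/2 to get cos θ = 1 − 2(0.06) = 0.880, hence θ₀ = arccos 0.880 = 28.4°.
Waxing ⇒ before full, so θ = 28.4°.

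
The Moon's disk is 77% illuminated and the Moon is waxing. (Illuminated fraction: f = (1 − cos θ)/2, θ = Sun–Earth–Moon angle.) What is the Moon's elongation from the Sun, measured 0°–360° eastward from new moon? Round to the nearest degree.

Invert f = (1 − cos θ)/2 to get cos θ = 1 − 2(0.77) = -0.540, hence θ₀ = arccos -0.540 = 122.7°.
The Moon is waxing (0°–180°), so θ = 122.7° directly.

123°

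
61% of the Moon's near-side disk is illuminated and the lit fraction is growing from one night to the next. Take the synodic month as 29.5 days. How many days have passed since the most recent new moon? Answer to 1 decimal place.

From f = (1 − cos θ)/2: cos θ = 1 − 2×0.61 = -0.220; arccos → 102.7°.
The Moon is waxing (0°–180°), so θ = 102.7° directly.
Age = 29.5 × 102.7°/360° ≈ 8.42 days.

8.4 days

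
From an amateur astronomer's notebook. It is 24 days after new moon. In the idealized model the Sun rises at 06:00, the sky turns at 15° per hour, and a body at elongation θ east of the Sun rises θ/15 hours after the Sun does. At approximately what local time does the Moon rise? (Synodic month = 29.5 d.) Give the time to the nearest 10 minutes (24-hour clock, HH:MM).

01:30

The Moon has covered 24/29.5 of its cycle, so θ ≈ 360° × 24/29.5 = 292.9°.
Delay after the Sun = 292.9° / (15°/h) ≈ 19.53 h.
06:00 + 19.525 h ≈ 01:32 → 01:30 to the nearest ten minutes.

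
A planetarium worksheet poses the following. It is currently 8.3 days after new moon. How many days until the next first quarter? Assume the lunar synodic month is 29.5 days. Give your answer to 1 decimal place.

First quarter occurs at elongation 90°, i.e. at age 29.5 × 90/360 = 7.375 d.
Already past this cycle's first quarter; the next is at 7.375 + 29.5 = 36.875 d, so 36.875 − 8.3 = 28.575 days.

28.6 days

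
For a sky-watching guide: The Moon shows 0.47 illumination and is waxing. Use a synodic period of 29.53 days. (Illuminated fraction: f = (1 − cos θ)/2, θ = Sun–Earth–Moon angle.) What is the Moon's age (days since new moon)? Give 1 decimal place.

7.1 days

Invert f = (1 − cos θ)/2 to get cos θ = 1 − 2(0.47) = 0.060, hence θ₀ = arccos 0.060 = 86.6°.
Before full moon the principal value applies: θ = 86.6°.
Age = 29.53 × 86.6°/360° ≈ 7.10 days.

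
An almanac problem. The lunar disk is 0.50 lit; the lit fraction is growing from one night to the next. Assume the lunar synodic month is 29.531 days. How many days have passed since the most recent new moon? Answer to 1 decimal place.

7.4 days

cos θ = 1 − 2f = 0.000, giving a principal value of 90.0°.
Waxing ⇒ before full, so θ = 90.0°.
That fraction of the synodic month is 90.0/360 × 29.531 d ≈ 7.38 d.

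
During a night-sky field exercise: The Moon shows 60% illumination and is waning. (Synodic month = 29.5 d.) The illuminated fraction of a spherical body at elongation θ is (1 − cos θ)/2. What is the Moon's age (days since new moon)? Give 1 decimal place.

21.2 days

Invert f = (1 − cos θ)/2 to get cos θ = 1 − 2(0.60) = -0.200, hence θ₀ = arccos -0.200 = 101.5°.
Since the Moon is past full (waning), take the reflex angle: θ = 360° − 101.5° = 258.5°.
That fraction of the synodic month is 258.5/360 × 29.5 d ≈ 21.18 d.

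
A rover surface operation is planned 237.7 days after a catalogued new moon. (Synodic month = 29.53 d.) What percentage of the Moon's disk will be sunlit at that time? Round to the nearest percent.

2%

237.7 d spans 8 complete synodic months (8 × 29.53 = 236.24 d) plus 1.46 d.
The Moon has covered 1.46/29.53 of its cycle, so θ ≈ 360° × 1.46/29.53 = 17.8°.
cos 17.8° = 0.952, so f = (1 − 0.952)/2 = 0.024, so 2%.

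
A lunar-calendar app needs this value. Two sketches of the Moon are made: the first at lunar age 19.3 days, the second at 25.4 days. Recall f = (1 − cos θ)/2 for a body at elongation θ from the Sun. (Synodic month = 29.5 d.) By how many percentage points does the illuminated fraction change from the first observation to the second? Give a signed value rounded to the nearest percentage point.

First observation: θ = 360°·19.3/29.5 = 235.5°, so f = 0.783.
Second observation: θ = 310.0°, f = 0.179.
Δf = 0.179 − 0.783 = -0.604, i.e. -60 pp.

-60 pp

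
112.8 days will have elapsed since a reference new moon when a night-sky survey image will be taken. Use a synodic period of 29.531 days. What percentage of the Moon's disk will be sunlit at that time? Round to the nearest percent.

29%

Reduce mod P: 112.8 − 3×29.531 = 24.21 d into the current lunation.
Phase angle: θ = 360°·(24.21 d)/(29.531 d) = 295.1°.
Illuminated fraction = (1 − cos 295.1°)/2 = (1 − 0.424)/2 ≈ 0.288, so 29%.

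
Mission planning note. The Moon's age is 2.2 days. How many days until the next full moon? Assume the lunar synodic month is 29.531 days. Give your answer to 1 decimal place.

Full moon is 0.5 of the way through the cycle: age 0.5 × 29.531 = 14.765 d.
So 12.566 days remain (14.765 − 2.2).

12.6 days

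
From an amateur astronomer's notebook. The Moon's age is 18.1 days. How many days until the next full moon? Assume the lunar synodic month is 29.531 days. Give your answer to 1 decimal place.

Full moon occurs at elongation 180°, i.e. at age 29.531 × 180/360 = 14.765 d.
This lunation's full moon (14.765 d) has passed, so add one period: 44.296 − 18.1 = 26.196 days.

26.2 days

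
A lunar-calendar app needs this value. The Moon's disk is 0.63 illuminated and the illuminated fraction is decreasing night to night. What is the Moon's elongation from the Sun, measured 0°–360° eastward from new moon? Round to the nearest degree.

255°

cos θ = 1 − 2f = -0.260, giving a principal value of 105.1°.
Since the Moon is past full (waning), take the reflex angle: θ = 360° − 105.1° = 254.9°.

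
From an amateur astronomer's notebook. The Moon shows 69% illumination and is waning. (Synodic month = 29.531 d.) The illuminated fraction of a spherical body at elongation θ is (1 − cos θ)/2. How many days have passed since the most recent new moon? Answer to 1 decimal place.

20.3 days

From f = (1 − cos θ)/2: cos θ = 1 − 2×0.69 = -0.380; arccos → 112.3°.
Waning ⇒ past full, so θ = 360° − 112.3° = 247.7°.
That fraction of the synodic month is 247.7/360 × 29.531 d ≈ 20.32 d.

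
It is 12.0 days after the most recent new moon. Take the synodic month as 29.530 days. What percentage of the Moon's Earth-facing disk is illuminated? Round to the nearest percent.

92%

Elongation θ = 360° × 12.0/29.530 ≈ 146.3°.
Illuminated fraction = (1 − cos 146.3°)/2 = (1 − (-0.832))/2 ≈ 0.916, so 92%.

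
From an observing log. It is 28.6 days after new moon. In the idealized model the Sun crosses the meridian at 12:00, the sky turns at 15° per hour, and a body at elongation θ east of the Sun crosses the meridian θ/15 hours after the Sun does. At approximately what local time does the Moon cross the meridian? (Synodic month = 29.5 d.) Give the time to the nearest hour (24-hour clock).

Elongation θ = 360° × 28.6/29.5 ≈ 349.0°.
At 15° of sky rotation per hour, 349.0° corresponds to a 23.27 h lag.
12:00 + 23.27 h ≈ 11:16 → 11:00 to the nearest hour.

11:00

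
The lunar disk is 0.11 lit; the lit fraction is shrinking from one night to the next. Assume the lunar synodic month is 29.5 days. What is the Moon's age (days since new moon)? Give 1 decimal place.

26.3 days

From f = (1 − cos θ)/2: cos θ = 1 − 2×0.11 = 0.780; arccos → 38.7°.
A waning Moon lies in 180°–360°, so θ = 360° − 38.7° = 321.3°.
That fraction of the synodic month is 321.3/360 × 29.5 d ≈ 26.33 d.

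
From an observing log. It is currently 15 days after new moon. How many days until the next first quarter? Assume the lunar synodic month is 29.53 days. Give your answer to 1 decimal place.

21.9 days

First quarter occurs at elongation 90°, i.e. at age 29.53 × 90/360 = 7.383 d.
Already past this cycle's first quarter; the next is at 7.383 + 29.53 = 36.913 d, so 36.913 − 15 = 21.913 days.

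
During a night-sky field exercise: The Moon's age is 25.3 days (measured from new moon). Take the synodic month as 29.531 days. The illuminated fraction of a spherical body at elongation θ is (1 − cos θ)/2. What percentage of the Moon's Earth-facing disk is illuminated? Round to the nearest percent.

19%

The Moon has covered 25.3/29.531 of its cycle, so θ ≈ 360° × 25.3/29.531 = 308.4°.
Illuminated fraction = (1 − cos 308.4°)/2 = (1 − 0.621)/2 ≈ 0.189, so 19%.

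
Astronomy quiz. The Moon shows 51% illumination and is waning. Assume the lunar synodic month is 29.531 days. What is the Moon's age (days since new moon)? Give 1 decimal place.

22.1 days

cos θ = 1 − 2f = -0.020, giving a principal value of 91.1°.
Waning ⇒ past full, so θ = 360° − 91.1° = 268.9°.
At 360°/29.531 d per day, 268.9° corresponds to 22.05 days.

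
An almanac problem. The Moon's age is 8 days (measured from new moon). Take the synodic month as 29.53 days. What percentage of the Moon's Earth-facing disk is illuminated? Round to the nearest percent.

57%

Phase angle: θ = 360°·(8 d)/(29.53 d) = 97.5°.
Illuminated fraction = (1 − cos 97.5°)/2 = (1 − (-0.131))/2 ≈ 0.566, so 57%.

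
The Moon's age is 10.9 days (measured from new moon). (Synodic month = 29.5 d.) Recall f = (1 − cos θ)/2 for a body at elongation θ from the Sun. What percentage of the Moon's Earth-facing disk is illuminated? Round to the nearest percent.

Phase angle: θ = 360°·(10.9 d)/(29.5 d) = 133.0°.
cos 133.0° = (-0.682), so f = (1 − (-0.682))/2 = 0.841, so 84%.

84%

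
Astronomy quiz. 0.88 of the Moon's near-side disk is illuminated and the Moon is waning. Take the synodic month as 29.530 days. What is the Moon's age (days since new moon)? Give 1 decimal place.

18.1 days

From f = (1 − cos θ)/2: cos θ = 1 − 2×0.88 = -0.760; arccos → 139.5°.
Waning ⇒ past full, so θ = 360° − 139.5° = 220.5°.
At 360°/29.530 d per day, 220.5° corresponds to 18.09 days.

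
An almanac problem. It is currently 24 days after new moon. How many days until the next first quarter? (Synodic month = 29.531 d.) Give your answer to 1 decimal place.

First quarter is 0.25 of the way through the cycle: age 0.25 × 29.531 = 7.383 d.
This lunation's first quarter (7.383 d) has passed, so add one period: 36.914 − 24 = 12.914 days.

12.9 days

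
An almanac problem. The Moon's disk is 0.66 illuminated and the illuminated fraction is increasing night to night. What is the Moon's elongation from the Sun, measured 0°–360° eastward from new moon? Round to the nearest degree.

109°

From f = (1 − cos θ)/2: cos θ = 1 − 2×0.66 = -0.320; arccos → 108.7°.
Before full moon the principal value applies: θ = 108.7°.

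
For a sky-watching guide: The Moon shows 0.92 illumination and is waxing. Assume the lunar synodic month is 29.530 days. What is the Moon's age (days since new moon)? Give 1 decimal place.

cos θ = 1 − 2f = -0.840, giving a principal value of 147.1°.
The Moon is waxing (0°–180°), so θ = 147.1° directly.
That fraction of the synodic month is 147.1/360 × 29.530 d ≈ 12.07 d.

12.1 days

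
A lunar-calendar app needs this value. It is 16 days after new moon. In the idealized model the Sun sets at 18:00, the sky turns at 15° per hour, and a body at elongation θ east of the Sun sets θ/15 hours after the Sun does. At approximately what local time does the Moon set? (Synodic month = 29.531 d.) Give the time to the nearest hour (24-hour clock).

07:00

Phase angle: θ = 360°·(16 d)/(29.531 d) = 195.0°.
Delay after the Sun = 195.0° / (15°/h) ≈ 13.00 h.
18:00 + 13.00 h ≈ 07:00 → 07:00 to the nearest hour.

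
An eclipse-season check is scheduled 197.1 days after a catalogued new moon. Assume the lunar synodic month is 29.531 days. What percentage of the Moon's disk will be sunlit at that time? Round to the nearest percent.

73%

197.1/29.531 = 6.674 lunations, so 6 complete cycles and 19.91 d into the next.
Elongation θ = 360° × 19.91/29.531 ≈ 242.8°.
Illuminated fraction = (1 − cos 242.8°)/2 = (1 − (-0.458))/2 ≈ 0.729, so 73%.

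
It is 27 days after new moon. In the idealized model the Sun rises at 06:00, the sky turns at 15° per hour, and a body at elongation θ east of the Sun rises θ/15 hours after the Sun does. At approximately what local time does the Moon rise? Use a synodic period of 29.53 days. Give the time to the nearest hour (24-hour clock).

04:00

Elongation θ = 360° × 27/29.53 ≈ 329.2°.
Delay after the Sun = 329.2° / (15°/h) ≈ 21.94 h.
06:00 + 21.94 h ≈ 03:57 → 04:00 to the nearest hour.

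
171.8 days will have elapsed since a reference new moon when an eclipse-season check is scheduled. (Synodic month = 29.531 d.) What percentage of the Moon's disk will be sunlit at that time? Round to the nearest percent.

Reduce mod P: 171.8 − 5×29.531 = 24.15 d into the current lunation.
Phase angle: θ = 360°·(24.15 d)/(29.531 d) = 294.3°.
With cos θ = 0.412, the lit fraction is (1 − 0.412)/2 ≈ 0.294, so 29%.

29%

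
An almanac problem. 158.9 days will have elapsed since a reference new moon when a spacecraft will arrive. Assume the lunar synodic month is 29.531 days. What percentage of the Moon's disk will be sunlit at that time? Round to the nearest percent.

158.9 d spans 5 complete synodic months (5 × 29.531 = 147.66 d) plus 11.25 d.
The Moon has covered 11.25/29.531 of its cycle, so θ ≈ 360° × 11.25/29.531 = 137.1°.
With cos θ = (-0.732), the lit fraction is (1 − (-0.732))/2 ≈ 0.866, so 87%.

87%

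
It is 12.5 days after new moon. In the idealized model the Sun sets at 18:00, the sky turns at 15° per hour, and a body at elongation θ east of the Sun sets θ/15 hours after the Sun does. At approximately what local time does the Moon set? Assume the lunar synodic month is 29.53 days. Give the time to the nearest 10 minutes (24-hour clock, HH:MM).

Elongation θ = 360° × 12.5/29.53 ≈ 152.4°.
The Moon trails the Sun by θ/15 = 152.4/15 ≈ 10.16 hours.
18:00 + 10.159 h ≈ 04:10 → 04:10 to the nearest ten minutes.

04:10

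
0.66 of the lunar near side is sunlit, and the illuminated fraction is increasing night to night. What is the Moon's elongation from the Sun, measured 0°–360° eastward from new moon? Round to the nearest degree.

109°

cos θ = 1 − 2f = -0.320, giving a principal value of 108.7°.
Waxing ⇒ before full, so θ = 108.7°.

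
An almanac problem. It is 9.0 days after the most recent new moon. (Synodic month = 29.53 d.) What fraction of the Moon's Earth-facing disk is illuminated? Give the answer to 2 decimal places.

0.67

Elongation θ = 360° × 9.0/29.53 ≈ 109.7°.
With cos θ = (-0.337), the lit fraction is (1 − (-0.337))/2 ≈ 0.669.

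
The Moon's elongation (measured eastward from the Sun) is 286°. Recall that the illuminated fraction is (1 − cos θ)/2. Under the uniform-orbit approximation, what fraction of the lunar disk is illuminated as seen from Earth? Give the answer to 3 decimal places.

0.362

Half-versine of 286°: (1 − 0.276)/2 = 0.362.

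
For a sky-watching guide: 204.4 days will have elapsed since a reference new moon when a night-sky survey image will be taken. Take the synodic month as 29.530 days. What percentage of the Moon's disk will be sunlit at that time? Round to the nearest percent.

6%

204.4 d spans 6 complete synodic months (6 × 29.530 = 177.18 d) plus 27.22 d.
Phase angle: θ = 360°·(27.22 d)/(29.530 d) = 331.8°.
Illuminated fraction = (1 − cos 331.8°)/2 = (1 − 0.882)/2 ≈ 0.059, so 6%.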